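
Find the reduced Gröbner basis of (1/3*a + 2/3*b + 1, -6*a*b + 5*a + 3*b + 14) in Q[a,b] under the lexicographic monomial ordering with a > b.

G = {a + 2*b + 3, b**2 + 11/12*b - 1/12}

f_1 = 1/3*a + 2/3*b + 1, LT = a.
f_2 = -6*a*b + 5*a + 3*b + 14, LT = a*b.

S(f_1,f_2): lcm = a*b. S = 5/6*a + 2*b**2 + 7/2*b + 7/3.
  leading term a: subtract (5/2)·f_1 from 5/6*a + 2*b**2 + 7/2*b + 7/3 → 2*b**2 + 11/6*b - 1/6
  leading term b**2: no divisor's leading term divides it; move 2*b**2 to the remainder.
  leading term b: no divisor's leading term divides it; move 11/6*b to the remainder.
  leading term 1: no divisor's leading term divides it; move -1/6 to the remainder.
  remainder 2*b**2 + 11/6*b - 1/6 ≠ 0; add g_3 = 2*b**2 + 11/6*b - 1/6 to the basis.

The other S-polynomials (S(f_1,g_3), S(f_2,g_3)) all reduce to 0 modulo the current basis, so we have a Gröbner basis.
Inter-reduce: drop elements whose leading term is divisible by another's, tail-reduce, and make monic.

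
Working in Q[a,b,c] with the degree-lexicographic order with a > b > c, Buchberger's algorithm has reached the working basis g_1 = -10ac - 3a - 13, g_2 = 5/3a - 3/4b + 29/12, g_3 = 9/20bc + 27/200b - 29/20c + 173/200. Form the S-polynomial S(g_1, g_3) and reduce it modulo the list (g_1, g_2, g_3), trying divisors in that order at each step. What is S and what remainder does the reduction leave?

lcm(LM(g_1), LM(g_3)) = abc.
S = (lcm/LT(g_1))·g_1 − (lcm/LT(g_3))·g_3 = 29/9ac - 173/90a + 13/10b.
Reduce S modulo (g_1, g_2, g_3) in that order:
  leading term ac: subtract (-29/90)·g_1 from 29/9ac - 173/90a + 13/10b → -26/9a + 13/10b - 377/90
  leading term a: subtract (-26/15)·g_2 from -26/9a + 13/10b - 377/90 → 0
The remainder is 0, so this S-polynomial contributes no new basis element.

S(g_1, g_3) = 29/9ac - 173/90a + 13/10b; remainder on division = 0.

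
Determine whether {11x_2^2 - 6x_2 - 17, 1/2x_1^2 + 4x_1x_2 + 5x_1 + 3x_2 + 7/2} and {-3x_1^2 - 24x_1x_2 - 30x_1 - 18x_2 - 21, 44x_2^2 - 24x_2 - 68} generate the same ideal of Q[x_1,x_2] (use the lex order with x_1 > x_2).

Two ideals are equal iff their reduced Gröbner bases coincide (the reduced basis is unique for a fixed ordering).
Buchberger on the first generating set:
f_1 = 11x_2^2 - 6x_2 - 17, LT = x_2^2.
f_2 = 1/2x_1^2 + 4x_1x_2 + 5x_1 + 3x_2 + 7/2, LT = x_1^2.

The S-polynomials (S(f_1,f_2)) all reduce to 0 modulo the current basis, so we have a Gröbner basis.
Inter-reduce: drop elements whose leading term is divisible by another's, tail-reduce, and make monic.
Reduced Gröbner basis: {x_1^2 + 8x_1x_2 + 10x_1 + 6x_2 + 7, x_2^2 - 6/11x_2 - 17/11}.

Buchberger on the second generating set:
h_1 = -3x_1^2 - 24x_1x_2 - 30x_1 - 18x_2 - 21, LT = x_1^2.
h_2 = 44x_2^2 - 24x_2 - 68, LT = x_2^2.

The S-polynomials (S(h_1,h_2)) all reduce to 0 modulo the current basis, so we have a Gröbner basis.
Inter-reduce: drop elements whose leading term is divisible by another's, tail-reduce, and make monic.
Reduced Gröbner basis: {x_1^2 + 8x_1x_2 + 10x_1 + 6x_2 + 7, x_2^2 - 6/11x_2 - 17/11}.

These coincide, so the ideals are equal.
The same test decides containment: I ⊆ J iff every generator of I reduces to 0 modulo a Gröbner basis of J.

Yes, the ideals are equal.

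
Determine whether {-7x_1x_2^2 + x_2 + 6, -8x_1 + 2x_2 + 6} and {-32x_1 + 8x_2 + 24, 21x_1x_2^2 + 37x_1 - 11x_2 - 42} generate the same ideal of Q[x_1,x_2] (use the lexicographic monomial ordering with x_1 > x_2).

No, the ideals differ.

Two ideals are equal iff their reduced Gröbner bases coincide (the reduced basis is unique for a fixed ordering).
Buchberger on the first generating set:
f_1 = -7x_1x_2^2 + x_2 + 6, LT = x_1x_2^2.
f_2 = -8x_1 + 2x_2 + 6, LT = x_1.

S(f_1,f_2): lcm = x_1x_2^2. S = 1/4x_2^3 + 3/4x_2^2 - 1/7x_2 - 6/7.
  leading term x_2^3: no divisor's leading term divides it; move 1/4x_2^3 to the remainder.
  leading term x_2^2: no divisor's leading term divides it; move 3/4x_2^2 to the remainder.
  leading term x_2: no divisor's leading term divides it; move -1/7x_2 to the remainder.
  leading term 1: no divisor's leading term divides it; move -6/7 to the remainder.
  remainder 1/4x_2^3 + 3/4x_2^2 - 1/7x_2 - 6/7 ≠ 0; add g_3 = 1/4x_2^3 + 3/4x_2^2 - 1/7x_2 - 6/7 to the basis.

The other S-polynomials (S(f_1,g_3), S(f_2,g_3)) all reduce to 0 modulo the current basis, so we have a Gröbner basis.
Inter-reduce: drop elements whose leading term is divisible by another's, tail-reduce, and make monic.
Reduced Gröbner basis: {x_1 - 1/4x_2 - 3/4, x_2^3 + 3x_2^2 - 4/7x_2 - 24/7}.

Buchberger on the second generating set:
h_1 = -32x_1 + 8x_2 + 24, LT = x_1.
h_2 = 21x_1x_2^2 + 37x_1 - 11x_2 - 42, LT = x_1x_2^2.

S(h_1,h_2): lcm = x_1x_2^2. S = -37/21x_1 - 1/4x_2^3 - 3/4x_2^2 + 11/21x_2 + 2.
  leading term x_1: subtract (37/672)·h_1 from -37/21x_1 - 1/4x_2^3 - 3/4x_2^2 + 11/21x_2 + 2 → -1/4x_2^3 - 3/4x_2^2 + 1/12x_2 + 19/28
  leading term x_2^3: no divisor's leading term divides it; move -1/4x_2^3 to the remainder.
  leading term x_2^2: no divisor's leading term divides it; move -3/4x_2^2 to the remainder.
  leading term x_2: no divisor's leading term divides it; move 1/12x_2 to the remainder.
  leading term 1: no divisor's leading term divides it; move 19/28 to the remainder.
  remainder -1/4x_2^3 - 3/4x_2^2 + 1/12x_2 + 19/28 ≠ 0; add k_3 = -1/4x_2^3 - 3/4x_2^2 + 1/12x_2 + 19/28 to the basis.

The other S-polynomials (S(h_1,k_3), S(h_2,k_3)) all reduce to 0 modulo the current basis, so we have a Gröbner basis.
Inter-reduce: drop elements whose leading term is divisible by another's, tail-reduce, and make monic.
Reduced Gröbner basis: {x_1 - 1/4x_2 - 3/4, x_2^3 + 3x_2^2 - 1/3x_2 - 19/7}.

These differ, so the ideals are not equal.
The choice of monomial ordering does not affect the verdict — as long as both bases are computed under the same ordering, their equality decides ideal equality.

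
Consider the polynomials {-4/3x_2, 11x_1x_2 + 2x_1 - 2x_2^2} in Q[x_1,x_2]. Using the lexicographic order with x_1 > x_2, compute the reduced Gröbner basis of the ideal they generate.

G = {x_1, x_2}

f_1 = -4/3x_2, LT = x_2.
f_2 = 11x_1x_2 + 2x_1 - 2x_2^2, LT = x_1x_2.

S(f_1,f_2): lcm = x_1x_2. S = -2/11x_1 + 2/11x_2^2.
  leading term x_1: no divisor's leading term divides it; move -2/11x_1 to the remainder.
  leading term x_2^2: subtract (-3/22x_2)·f_1 from 2/11x_2^2 → 0
  remainder -2/11x_1 ≠ 0; add g_3 = -2/11x_1 to the basis.

The other S-polynomials (S(f_1,g_3), S(f_2,g_3)) all reduce to 0 modulo the current basis, so we have a Gröbner basis.
Inter-reduce: drop elements whose leading term is divisible by another's, tail-reduce, and make monic.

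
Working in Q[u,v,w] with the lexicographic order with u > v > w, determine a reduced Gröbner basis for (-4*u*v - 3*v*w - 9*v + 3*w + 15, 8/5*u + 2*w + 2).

f_1 = -4*u*v - 3*v*w - 9*v + 3*w + 15, LT = u*v.
f_2 = 8/5*u + 2*w + 2, LT = u.

S(f_1,f_2): lcm = u*v. S = -1/2*v*w + v - 3/4*w - 15/4.
  leading term v*w: no divisor's leading term divides it; move -1/2*v*w to the remainder.
  leading term v: no divisor's leading term divides it; move v to the remainder.
  leading term w: no divisor's leading term divides it; move -3/4*w to the remainder.
  leading term 1: no divisor's leading term divides it; move -15/4 to the remainder.
  remainder -1/2*v*w + v - 3/4*w - 15/4 ≠ 0; add g_3 = -1/2*v*w + v - 3/4*w - 15/4 to the basis.

The other S-polynomials (S(f_1,g_3), S(f_2,g_3)) all reduce to 0 modulo the current basis, so we have a Gröbner basis.
Inter-reduce: drop elements whose leading term is divisible by another's, tail-reduce, and make monic.

G = {u + 5/4*w + 5/4, v*w - 2*v + 3/2*w + 15/2}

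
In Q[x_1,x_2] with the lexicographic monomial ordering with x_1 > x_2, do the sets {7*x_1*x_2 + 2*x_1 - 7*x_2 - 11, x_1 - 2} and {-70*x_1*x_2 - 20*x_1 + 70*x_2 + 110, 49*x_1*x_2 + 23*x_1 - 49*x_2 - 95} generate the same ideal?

Two ideals are equal iff their reduced Gröbner bases coincide (the reduced basis is unique for a fixed ordering).
Buchberger on the first generating set:
f_1 = 7*x_1*x_2 + 2*x_1 - 7*x_2 - 11, LT = x_1*x_2.
f_2 = x_1 - 2, LT = x_1.

S(f_1,f_2): lcm = x_1*x_2. S = 2/7*x_1 + x_2 - 11/7.
  leading term x_1: subtract (2/7)·f_2 from 2/7*x_1 + x_2 - 11/7 → x_2 - 1
  leading term x_2: no divisor's leading term divides it; move x_2 to the remainder.
  leading term 1: no divisor's leading term divides it; move -1 to the remainder.
  remainder x_2 - 1 ≠ 0; add g_3 = x_2 - 1 to the basis.

The other S-polynomials (S(f_1,g_3), S(f_2,g_3)) all reduce to 0 modulo the current basis, so we have a Gröbner basis.
Inter-reduce: drop elements whose leading term is divisible by another's, tail-reduce, and make monic.
Reduced Gröbner basis: {x_1 - 2, x_2 - 1}.

Buchberger on the second generating set:
h_1 = -70*x_1*x_2 - 20*x_1 + 70*x_2 + 110, LT = x_1*x_2.
h_2 = 49*x_1*x_2 + 23*x_1 - 49*x_2 - 95, LT = x_1*x_2.

S(h_1,h_2): lcm = x_1*x_2. S = -9/49*x_1 + 18/49.
  leading term x_1: no divisor's leading term divides it; move -9/49*x_1 to the remainder.
  leading term 1: no divisor's leading term divides it; move 18/49 to the remainder.
  remainder -9/49*x_1 + 18/49 ≠ 0; add k_3 = -9/49*x_1 + 18/49 to the basis.

S(h_1,k_3): lcm = x_1*x_2. S = 2/7*x_1 + x_2 - 11/7.
  leading term x_1: subtract (-14/9)·k_3 from 2/7*x_1 + x_2 - 11/7 → x_2 - 1
  leading term x_2: no divisor's leading term divides it; move x_2 to the remainder.
  leading term 1: no divisor's leading term divides it; move -1 to the remainder.
  remainder x_2 - 1 ≠ 0; add k_4 = x_2 - 1 to the basis.

The other S-polynomials (S(h_2,k_3), S(h_1,k_4), S(h_2,k_4), S(k_3,k_4)) all reduce to 0 modulo the current basis, so we have a Gröbner basis.
Inter-reduce: drop elements whose leading term is divisible by another's, tail-reduce, and make monic.
Reduced Gröbner basis: {x_1 - 2, x_2 - 1}.

The two bases agree; hence the ideals are identical.

Yes, the ideals are equal.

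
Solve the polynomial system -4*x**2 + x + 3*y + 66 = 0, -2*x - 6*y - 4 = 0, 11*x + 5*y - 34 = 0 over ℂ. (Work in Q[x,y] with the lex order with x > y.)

{(4, -2)}

Compute a lex Gröbner basis by Buchberger's algorithm.
f_1 = -4*x**2 + x + 3*y + 66, LT = x**2.
f_2 = -2*x - 6*y - 4, LT = x.
f_3 = 11*x + 5*y - 34, LT = x.

S(f_1,f_2): lcm = x**2. S = -3*x*y - 9/4*x - 3/4*y - 33/2.
  reduce S modulo (f_1, f_2, f_3):
  remainder 9*y**2 + 12*y - 12 ≠ 0; add h_4 = 9*y**2 + 12*y - 12 to the basis.

S(f_1,f_3): lcm = x**2. S = -5/11*x*y + 125/44*x - 3/4*y - 33/2.
  reduce S modulo (f_1, f_2, f_3, h_4):
  remainder -112/11*y - 224/11 ≠ 0; add h_5 = -112/11*y - 224/11 to the basis.

The other S-polynomials (S(f_2,f_3), S(f_1,h_4), S(f_2,h_4), S(f_3,h_4), S(f_1,h_5), S(f_2,h_5), S(f_3,h_5), S(h_4,h_5)) all reduce to 0 modulo the current basis, so we have a Gröbner basis.
Inter-reduce: drop elements whose leading term is divisible by another's, tail-reduce, and make monic.
Reduced Gröbner basis: {x - 4, y + 2}.

From the last basis element, y + 2 = 0, so y takes values in {-2}. Each choice, substituted upward through the basis, yields the corresponding point(s) of the solution set.
  y = -2: the earlier basis element becomes x - 4 = 0, giving x = 4 — point (4, -2).
This is the nonlinear analogue of row-reducing a linear system.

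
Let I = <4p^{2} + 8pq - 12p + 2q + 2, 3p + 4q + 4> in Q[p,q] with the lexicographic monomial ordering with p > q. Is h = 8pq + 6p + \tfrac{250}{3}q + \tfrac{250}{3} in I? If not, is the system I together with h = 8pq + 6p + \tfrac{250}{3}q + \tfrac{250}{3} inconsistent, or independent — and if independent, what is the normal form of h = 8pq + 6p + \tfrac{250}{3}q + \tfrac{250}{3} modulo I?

8pq + 6p + \tfrac{250}{3}q + \tfrac{250}{3} lies in I (it reduces to 0).

First compute the reduced Gröbner basis of I by Buchberger's algorithm.
f_1 = 4p^{2} + 8pq - 12p + 2q + 2, LT = p^{2}.
f_2 = 3p + 4q + 4, LT = p.

S(f_1,f_2): lcm = p^{2}. S = \tfrac{2}{3}pq - \tfrac{13}{3}p + \tfrac{1}{2}q + \tfrac{1}{2}.
  leading term pq: subtract (\tfrac{2}{9}q)·f_2 from \tfrac{2}{3}pq - \tfrac{13}{3}p + \tfrac{1}{2}q + \tfrac{1}{2} → -\tfrac{13}{3}p - \tfrac{8}{9}q^{2} - \tfrac{7}{18}q + \tfrac{1}{2}
  leading term p: subtract (-\tfrac{13}{9})·f_2 from -\tfrac{13}{3}p - \tfrac{8}{9}q^{2} - \tfrac{7}{18}q + \tfrac{1}{2} → -\tfrac{8}{9}q^{2} + \tfrac{97}{18}q + \tfrac{113}{18}
  leading term q^{2}: no divisor's leading term divides it; move -\tfrac{8}{9}q^{2} to the remainder.
  leading term q: no divisor's leading term divides it; move \tfrac{97}{18}q to the remainder.
  leading term 1: no divisor's leading term divides it; move \tfrac{113}{18} to the remainder.
  remainder -\tfrac{8}{9}q^{2} + \tfrac{97}{18}q + \tfrac{113}{18} ≠ 0; add k_3 = -\tfrac{8}{9}q^{2} + \tfrac{97}{18}q + \tfrac{113}{18} to the basis.

S(f_1,k_3): leading monomials are coprime, so the S-polynomial reduces to 0 (Buchberger's first criterion).
S(f_2,k_3): leading monomials are coprime, so the S-polynomial reduces to 0 (Buchberger's first criterion).
Every S-polynomial of the final basis reduces to 0, so we have a Gröbner basis.
Inter-reduce: drop elements whose leading term is divisible by another's, tail-reduce, and make monic.
Reduced Gröbner basis: {p + \tfrac{4}{3}q + \tfrac{4}{3}, q^{2} - \tfrac{97}{16}q - \tfrac{113}{16}}.
Label its elements g_1 = p + \tfrac{4}{3}q + \tfrac{4}{3}, g_2 = q^{2} - \tfrac{97}{16}q - \tfrac{113}{16}.

Reduce h = 8pq + 6p + \tfrac{250}{3}q + \tfrac{250}{3} modulo G:
  leading term pq: subtract (8q)·g_1 from 8pq + 6p + \tfrac{250}{3}q + \tfrac{250}{3} → 6p - \tfrac{32}{3}q^{2} + \tfrac{218}{3}q + \tfrac{250}{3}
  leading term p: subtract (6)·g_1 from 6p - \tfrac{32}{3}q^{2} + \tfrac{218}{3}q + \tfrac{250}{3} → -\tfrac{32}{3}q^{2} + \tfrac{194}{3}q + \tfrac{226}{3}
  leading term q^{2}: subtract (-\tfrac{32}{3})·g_2 from -\tfrac{32}{3}q^{2} + \tfrac{194}{3}q + \tfrac{226}{3} → 0
  normal form = 0.
Since the normal form is 0, h ∈ I.

The remainder on division by a Gröbner basis is unique — it is the normal form.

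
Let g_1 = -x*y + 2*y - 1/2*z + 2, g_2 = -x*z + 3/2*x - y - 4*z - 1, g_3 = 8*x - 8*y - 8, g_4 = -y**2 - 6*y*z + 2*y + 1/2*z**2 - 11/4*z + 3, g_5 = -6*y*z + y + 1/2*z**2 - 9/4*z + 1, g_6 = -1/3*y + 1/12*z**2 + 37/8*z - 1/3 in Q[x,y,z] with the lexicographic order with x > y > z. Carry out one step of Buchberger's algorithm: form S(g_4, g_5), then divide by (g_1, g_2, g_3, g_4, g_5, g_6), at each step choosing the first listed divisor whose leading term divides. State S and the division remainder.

lcm(LM(g_4), LM(g_5)) = y**2*z.
S = (lcm/LT(g_4))·g_4 − (lcm/LT(g_5))·g_5 = 1/6*y**2 + 73/12*y*z**2 - 19/8*y*z + 1/6*y - 1/2*z**3 + 11/4*z**2 - 3*z.
Reduce S modulo (g_1, g_2, g_3, g_4, g_5, g_6) in that order:
  leading term y**2: subtract (-1/6)·g_4 from 1/6*y**2 + 73/12*y*z**2 - 19/8*y*z + 1/6*y - 1/2*z**3 + 11/4*z**2 - 3*z → 73/12*y*z**2 - 27/8*y*z + 1/2*y - 1/2*z**3 + 17/6*z**2 - 83/24*z + 1/2
  leading term y*z**2: subtract (-73/72*z)·g_5 from 73/12*y*z**2 - 27/8*y*z + 1/2*y - 1/2*z**3 + 17/6*z**2 - 83/24*z + 1/2 → -85/36*y*z + 1/2*y + 1/144*z**3 + 53/96*z**2 - 22/9*z + 1/2
  leading term y*z: subtract (85/216)·g_5 from -85/36*y*z + 1/2*y + 1/144*z**3 + 53/96*z**2 - 22/9*z + 1/2 → 23/216*y + 1/144*z**3 + 307/864*z**2 - 449/288*z + 23/216
  leading term y: subtract (-23/72)·g_6 from 23/216*y + 1/144*z**3 + 307/864*z**2 - 449/288*z + 23/216 → 1/144*z**3 + 55/144*z**2 - 47/576*z
  leading term z**3: no divisor's leading term divides it; move 1/144*z**3 to the remainder.
  leading term z**2: no divisor's leading term divides it; move 55/144*z**2 to the remainder.
  leading term z: no divisor's leading term divides it; move -47/576*z to the remainder.
The remainder 1/144*z**3 + 55/144*z**2 - 47/576*z is nonzero, so it would be added as the next basis element.

S(g_4, g_5) = 1/6*y**2 + 73/12*y*z**2 - 19/8*y*z + 1/6*y - 1/2*z**3 + 11/4*z**2 - 3*z; remainder on division = 1/144*z**3 + 55/144*z**2 - 47/576*z.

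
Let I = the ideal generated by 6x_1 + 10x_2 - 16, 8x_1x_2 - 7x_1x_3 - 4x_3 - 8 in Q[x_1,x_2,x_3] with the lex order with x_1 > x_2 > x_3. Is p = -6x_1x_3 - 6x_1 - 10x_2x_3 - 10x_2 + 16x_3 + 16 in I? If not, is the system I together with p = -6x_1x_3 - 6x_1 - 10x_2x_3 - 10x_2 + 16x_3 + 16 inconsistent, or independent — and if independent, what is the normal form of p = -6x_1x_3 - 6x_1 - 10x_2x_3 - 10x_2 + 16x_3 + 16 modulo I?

-6x_1x_3 - 6x_1 - 10x_2x_3 - 10x_2 + 16x_3 + 16 lies in I (it reduces to 0).

First compute the reduced Gröbner basis of I by Buchberger's algorithm.
f_1 = 6x_1 + 10x_2 - 16, LT = x_1.
f_2 = 8x_1x_2 - 7x_1x_3 - 4x_3 - 8, LT = x_1x_2.

S(f_1,f_2): lcm = x_1x_2. S = 7/8x_1x_3 + 5/3x_2^2 - 8/3x_2 + 1/2x_3 + 1.
  reduce S modulo (f_1, f_2):
  remainder 5/3x_2^2 - 35/24x_2x_3 - 8/3x_2 + 17/6x_3 + 1 ≠ 0; add h_3 = 5/3x_2^2 - 35/24x_2x_3 - 8/3x_2 + 17/6x_3 + 1 to the basis.

The other S-polynomials (S(f_1,h_3), S(f_2,h_3)) all reduce to 0 modulo the current basis, so we have a Gröbner basis.
Inter-reduce: drop elements whose leading term is divisible by another's, tail-reduce, and make monic.
Reduced Gröbner basis: {x_1 + 5/3x_2 - 8/3, x_2^2 - 7/8x_2x_3 - 8/5x_2 + 17/10x_3 + 3/5}.
Label its elements g_1 = x_1 + 5/3x_2 - 8/3, g_2 = x_2^2 - 7/8x_2x_3 - 8/5x_2 + 17/10x_3 + 3/5.

Reduce p = -6x_1x_3 - 6x_1 - 10x_2x_3 - 10x_2 + 16x_3 + 16 modulo G:
  leading term x_1x_3: subtract (-6x_3)·g_1 from -6x_1x_3 - 6x_1 - 10x_2x_3 - 10x_2 + 16x_3 + 16 → -6x_1 - 10x_2 + 16
  leading term x_1: subtract (-6)·g_1 from -6x_1 - 10x_2 + 16 → 0
  normal form = 0.
Since the normal form is 0, p ∈ I.

The remainder on division by a Gröbner basis is unique — it is the normal form.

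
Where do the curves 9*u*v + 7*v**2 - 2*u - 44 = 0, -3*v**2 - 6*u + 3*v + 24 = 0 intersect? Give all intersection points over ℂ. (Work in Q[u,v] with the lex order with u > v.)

Compute a lex Gröbner basis by Buchberger's algorithm.
f_1 = 9*u*v - 2*u + 7*v**2 - 44, LT = u*v.
f_2 = -6*u - 3*v**2 + 3*v + 24, LT = u.

S(f_1,f_2): lcm = u*v. S = -2/9*u - 1/2*v**3 + 23/18*v**2 + 4*v - 44/9.
  leading term u: subtract (1/27)·f_2 from -2/9*u - 1/2*v**3 + 23/18*v**2 + 4*v - 44/9 → -1/2*v**3 + 25/18*v**2 + 35/9*v - 52/9
  leading term v**3: no divisor's leading term divides it; move -1/2*v**3 to the remainder.
  leading term v**2: no divisor's leading term divides it; move 25/18*v**2 to the remainder.
  leading term v: no divisor's leading term divides it; move 35/9*v to the remainder.
  leading term 1: no divisor's leading term divides it; move -52/9 to the remainder.
  remainder -1/2*v**3 + 25/18*v**2 + 35/9*v - 52/9 ≠ 0; add h_3 = -1/2*v**3 + 25/18*v**2 + 35/9*v - 52/9 to the basis.

S(f_1,h_3): lcm = u*v**3. S = 23/9*u*v**2 + 70/9*u*v - 104/9*u + 7/9*v**4 - 44/9*v**2.
  leading term u*v**2: subtract (23/81*v)·f_1 from 23/9*u*v**2 + 70/9*u*v - 104/9*u + 7/9*v**4 - 44/9*v**2 → 676/81*u*v - 104/9*u + 7/9*v**4 - 161/81*v**3 - 44/9*v**2 + 1012/81*v
  leading term u*v: subtract (676/729)·f_1 from 676/81*u*v - 104/9*u + 7/9*v**4 - 161/81*v**3 - 44/9*v**2 + 1012/81*v → -7072/729*u + 7/9*v**4 - 161/81*v**3 - 8296/729*v**2 + 1012/81*v + 29744/729
  leading term u: subtract (3536/2187)·f_2 from -7072/729*u + 7/9*v**4 - 161/81*v**3 - 8296/729*v**2 + 1012/81*v + 29744/729 → 7/9*v**4 - 161/81*v**3 - 4760/729*v**2 + 5572/729*v + 1456/729
  leading term v**4: subtract (-14/9*v)·h_3 from 7/9*v**4 - 161/81*v**3 - 4760/729*v**2 + 5572/729*v + 1456/729 → 14/81*v**3 - 350/729*v**2 - 980/729*v + 1456/729
  leading term v**3: subtract (-28/81)·h_3 from 14/81*v**3 - 350/729*v**2 - 980/729*v + 1456/729 → 0
  remainder 0.

S(f_2,h_3): leading monomials are coprime, so the S-polynomial reduces to 0 (Buchberger's first criterion).
Every S-polynomial of the final basis reduces to 0, so we have a Gröbner basis.
Inter-reduce: drop elements whose leading term is divisible by another's, tail-reduce, and make monic.
Reduced Gröbner basis: {u + 1/2*v**2 - 1/2*v - 4, v**3 - 25/9*v**2 - 70/9*v + 104/9}.

The lex basis is triangular: the last element involves only v. Solving v**3 - 25/9*v**2 - 70/9*v + 104/9 = 0 gives v ∈ {4, -11/18 + sqrt(1057)/18, -sqrt(1057)/18 - 11/18}; substituting each value into the earlier elements determines the remaining variables.
  v = 4: the earlier basis element becomes u + 2 = 0, giving u = -2 — point (-2, 4).
  v = -11/18 + sqrt(1057)/18: the earlier basis element becomes u - 5*sqrt(1057)/81 - 152/81 = 0, giving u = 152/81 + 5*sqrt(1057)/81 — point (152/81 + 5*sqrt(1057)/81, -11/18 + sqrt(1057)/18).
  v = -sqrt(1057)/18 - 11/18: the earlier basis element becomes u - 152/81 + 5*sqrt(1057)/81 = 0, giving u = 152/81 - 5*sqrt(1057)/81 — point (152/81 - 5*sqrt(1057)/81, -sqrt(1057)/18 - 11/18).

{(-2, 4), (152/81 + 5*sqrt(1057)/81, -11/18 + sqrt(1057)/18), (152/81 - 5*sqrt(1057)/81, -sqrt(1057)/18 - 11/18)}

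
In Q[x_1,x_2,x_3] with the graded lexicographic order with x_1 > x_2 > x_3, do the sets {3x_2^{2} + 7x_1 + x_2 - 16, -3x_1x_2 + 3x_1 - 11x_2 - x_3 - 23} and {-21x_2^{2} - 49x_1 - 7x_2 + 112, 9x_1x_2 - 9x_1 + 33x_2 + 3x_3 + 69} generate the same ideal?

Yes, the ideals are equal.

Since reduced Gröbner bases are canonical representatives of ideals under a given ordering, it suffices to compute and compare them.
Buchberger on the first generating set:
f_1 = 3x_2^{2} + 7x_1 + x_2 - 16, LT = x_2^{2}.
f_2 = -3x_1x_2 + 3x_1 - 11x_2 - x_3 - 23, LT = x_1x_2.

S(f_1,f_2): lcm = x_1x_2^{2}. S = \tfrac{7}{3}x_1^{2} + \tfrac{4}{3}x_1x_2 - \tfrac{11}{3}x_2^{2} - \tfrac{1}{3}x_2x_3 - \tfrac{16}{3}x_1 - \tfrac{23}{3}x_2.
  leading term x_1^{2}: no divisor's leading term divides it; move \tfrac{7}{3}x_1^{2} to the remainder.
  leading term x_1x_2: subtract (-\tfrac{4}{9})·f_2 from \tfrac{4}{3}x_1x_2 - \tfrac{11}{3}x_2^{2} - \tfrac{1}{3}x_2x_3 - \tfrac{16}{3}x_1 - \tfrac{23}{3}x_2 → -\tfrac{11}{3}x_2^{2} - \tfrac{1}{3}x_2x_3 - 4x_1 - \tfrac{113}{9}x_2 - \tfrac{4}{9}x_3 - \tfrac{92}{9}
  leading term x_2^{2}: subtract (-\tfrac{11}{9})·f_1 from -\tfrac{11}{3}x_2^{2} - \tfrac{1}{3}x_2x_3 - 4x_1 - \tfrac{113}{9}x_2 - \tfrac{4}{9}x_3 - \tfrac{92}{9} → -\tfrac{1}{3}x_2x_3 + \tfrac{41}{9}x_1 - \tfrac{34}{3}x_2 - \tfrac{4}{9}x_3 - \tfrac{268}{9}
  leading term x_2x_3: no divisor's leading term divides it; move -\tfrac{1}{3}x_2x_3 to the remainder.
  leading term x_1: no divisor's leading term divides it; move \tfrac{41}{9}x_1 to the remainder.
  leading term x_2: no divisor's leading term divides it; move -\tfrac{34}{3}x_2 to the remainder.
  leading term x_3: no divisor's leading term divides it; move -\tfrac{4}{9}x_3 to the remainder.
  leading term 1: no divisor's leading term divides it; move -\tfrac{268}{9} to the remainder.
  remainder \tfrac{7}{3}x_1^{2} - \tfrac{1}{3}x_2x_3 + \tfrac{41}{9}x_1 - \tfrac{34}{3}x_2 - \tfrac{4}{9}x_3 - \tfrac{268}{9} ≠ 0; add g_3 = \tfrac{7}{3}x_1^{2} - \tfrac{1}{3}x_2x_3 + \tfrac{41}{9}x_1 - \tfrac{34}{3}x_2 - \tfrac{4}{9}x_3 - \tfrac{268}{9} to the basis.

The other S-polynomials (S(f_1,g_3), S(f_2,g_3)) all reduce to 0 modulo the current basis, so we have a Gröbner basis.
Inter-reduce: drop elements whose leading term is divisible by another's, tail-reduce, and make monic.
Reduced Gröbner basis: {x_1^{2} - \tfrac{1}{7}x_2x_3 + \tfrac{41}{21}x_1 - \tfrac{34}{7}x_2 - \tfrac{4}{21}x_3 - \tfrac{268}{21}, x_1x_2 - x_1 + \tfrac{11}{3}x_2 + \tfrac{1}{3}x_3 + \tfrac{23}{3}, x_2^{2} + \tfrac{7}{3}x_1 + \tfrac{1}{3}x_2 - \tfrac{16}{3}}.

Buchberger on the second generating set:
h_1 = -21x_2^{2} - 49x_1 - 7x_2 + 112, LT = x_2^{2}.
h_2 = 9x_1x_2 - 9x_1 + 33x_2 + 3x_3 + 69, LT = x_1x_2.

S(h_1,h_2): lcm = x_1x_2^{2}. S = \tfrac{7}{3}x_1^{2} + \tfrac{4}{3}x_1x_2 - \tfrac{11}{3}x_2^{2} - \tfrac{1}{3}x_2x_3 - \tfrac{16}{3}x_1 - \tfrac{23}{3}x_2.
  leading term x_1^{2}: no divisor's leading term divides it; move \tfrac{7}{3}x_1^{2} to the remainder.
  leading term x_1x_2: subtract (\tfrac{4}{27})·h_2 from \tfrac{4}{3}x_1x_2 - \tfrac{11}{3}x_2^{2} - \tfrac{1}{3}x_2x_3 - \tfrac{16}{3}x_1 - \tfrac{23}{3}x_2 → -\tfrac{11}{3}x_2^{2} - \tfrac{1}{3}x_2x_3 - 4x_1 - \tfrac{113}{9}x_2 - \tfrac{4}{9}x_3 - \tfrac{92}{9}
  leading term x_2^{2}: subtract (\tfrac{11}{63})·h_1 from -\tfrac{11}{3}x_2^{2} - \tfrac{1}{3}x_2x_3 - 4x_1 - \tfrac{113}{9}x_2 - \tfrac{4}{9}x_3 - \tfrac{92}{9} → -\tfrac{1}{3}x_2x_3 + \tfrac{41}{9}x_1 - \tfrac{34}{3}x_2 - \tfrac{4}{9}x_3 - \tfrac{268}{9}
  leading term x_2x_3: no divisor's leading term divides it; move -\tfrac{1}{3}x_2x_3 to the remainder.
  leading term x_1: no divisor's leading term divides it; move \tfrac{41}{9}x_1 to the remainder.
  leading term x_2: no divisor's leading term divides it; move -\tfrac{34}{3}x_2 to the remainder.
  leading term x_3: no divisor's leading term divides it; move -\tfrac{4}{9}x_3 to the remainder.
  leading term 1: no divisor's leading term divides it; move -\tfrac{268}{9} to the remainder.
  remainder \tfrac{7}{3}x_1^{2} - \tfrac{1}{3}x_2x_3 + \tfrac{41}{9}x_1 - \tfrac{34}{3}x_2 - \tfrac{4}{9}x_3 - \tfrac{268}{9} ≠ 0; add k_3 = \tfrac{7}{3}x_1^{2} - \tfrac{1}{3}x_2x_3 + \tfrac{41}{9}x_1 - \tfrac{34}{3}x_2 - \tfrac{4}{9}x_3 - \tfrac{268}{9} to the basis.

The other S-polynomials (S(h_1,k_3), S(h_2,k_3)) all reduce to 0 modulo the current basis, so we have a Gröbner basis.
Inter-reduce: drop elements whose leading term is divisible by another's, tail-reduce, and make monic.
Reduced Gröbner basis: {x_1^{2} - \tfrac{1}{7}x_2x_3 + \tfrac{41}{21}x_1 - \tfrac{34}{7}x_2 - \tfrac{4}{21}x_3 - \tfrac{268}{21}, x_1x_2 - x_1 + \tfrac{11}{3}x_2 + \tfrac{1}{3}x_3 + \tfrac{23}{3}, x_2^{2} + \tfrac{7}{3}x_1 + \tfrac{1}{3}x_2 - \tfrac{16}{3}}.

These coincide, so the ideals are equal.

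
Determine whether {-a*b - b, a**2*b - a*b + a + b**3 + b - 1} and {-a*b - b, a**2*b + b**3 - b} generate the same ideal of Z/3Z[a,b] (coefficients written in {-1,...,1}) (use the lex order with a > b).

No, the ideals differ.

Equality of ideals is decidable: compute both reduced Gröbner bases (unique for the ordering) and check whether they agree.
Buchberger on the first generating set:
f_1 = -a*b - b, LT = a*b.
f_2 = a**2*b - a*b + a + b**3 + b - 1, LT = a**2*b.

S(f_1,f_2): lcm = a**2*b. S = -a*b - a - b**3 - b + 1.
  reduce S modulo (f_1, f_2):
  remainder -a - b**3 + 1 ≠ 0; add g_3 = -a - b**3 + 1 to the basis.

S(f_1,g_3): lcm = a*b. S = -b**4 - b.
  reduce S modulo (f_1, f_2, g_3):
  remainder -b**4 - b ≠ 0; add g_4 = -b**4 - b to the basis.

The other S-polynomials (S(f_2,g_3), S(f_1,g_4), S(f_2,g_4), S(g_3,g_4)) all reduce to 0 modulo the current basis, so we have a Gröbner basis.
Inter-reduce: drop elements whose leading term is divisible by another's, tail-reduce, and make monic.
Reduced Gröbner basis: {a + b**3 - 1, b**4 + b}.

Buchberger on the second generating set:
h_1 = -a*b - b, LT = a*b.
h_2 = a**2*b + b**3 - b, LT = a**2*b.

S(h_1,h_2): lcm = a**2*b. S = a*b - b**3 + b.
  reduce S modulo (h_1, h_2):
  remainder -b**3 ≠ 0; add k_3 = -b**3 to the basis.

The other S-polynomials (S(h_1,k_3), S(h_2,k_3)) all reduce to 0 modulo the current basis, so we have a Gröbner basis.
Inter-reduce: drop elements whose leading term is divisible by another's, tail-reduce, and make monic.
Reduced Gröbner basis: {a*b + b, b**3}.

Since the reduced bases disagree, the two ideals are not the same.
The same test decides containment: I ⊆ J iff every generator of I reduces to 0 modulo a Gröbner basis of J.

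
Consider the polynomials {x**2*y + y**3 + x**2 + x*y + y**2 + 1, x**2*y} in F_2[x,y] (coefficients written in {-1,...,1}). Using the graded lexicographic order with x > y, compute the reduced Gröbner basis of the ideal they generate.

G = {x**4 + x**2, x**2*y, y**3 + x**2 + x*y + y**2 + 1}

f_1 = x**2*y + y**3 + x**2 + x*y + y**2 + 1, LT = x**2*y.
f_2 = x**2*y, LT = x**2*y.

S(f_1,f_2): lcm = x**2*y. S = y**3 + x**2 + x*y + y**2 + 1.
  leading term y**3: no divisor's leading term divides it; move y**3 to the remainder.
  leading term x**2: no divisor's leading term divides it; move x**2 to the remainder.
  leading term x*y: no divisor's leading term divides it; move x*y to the remainder.
  leading term y**2: no divisor's leading term divides it; move y**2 to the remainder.
  leading term 1: no divisor's leading term divides it; move 1 to the remainder.
  remainder y**3 + x**2 + x*y + y**2 + 1 ≠ 0; add g_3 = y**3 + x**2 + x*y + y**2 + 1 to the basis.

S(f_1,g_3): lcm = x**2*y**3. S = y**5 + x**4 + x**3*y + x*y**3 + y**4 + x**2 + y**2.
  leading term y**5: subtract (y**2)·g_3 from y**5 + x**4 + x**3*y + x*y**3 + y**4 + x**2 + y**2 → x**4 + x**3*y + x**2*y**2 + x**2
  leading term x**4: no divisor's leading term divides it; move x**4 to the remainder.
  leading term x**3*y: subtract (x)·f_1 from x**3*y + x**2*y**2 + x**2 → x**2*y**2 + x*y**3 + x**3 + x**2*y + x*y**2 + x**2 + x
  leading term x**2*y**2: subtract (y)·f_1 from x**2*y**2 + x*y**3 + x**3 + x**2*y + x*y**2 + x**2 + x → x*y**3 + y**4 + x**3 + y**3 + x**2 + x + y
  leading term x*y**3: subtract (x)·g_3 from x*y**3 + y**4 + x**3 + y**3 + x**2 + x + y → y**4 + x**2*y + x*y**2 + y**3 + x**2 + y
  leading term y**4: subtract (y)·g_3 from y**4 + x**2*y + x*y**2 + y**3 + x**2 + y → x**2
  leading term x**2: no divisor's leading term divides it; move x**2 to the remainder.
  remainder x**4 + x**2 ≠ 0; add g_4 = x**4 + x**2 to the basis.

The other S-polynomials (S(f_2,g_3), S(f_1,g_4), S(f_2,g_4), S(g_3,g_4)) all reduce to 0 modulo the current basis, so we have a Gröbner basis.
Inter-reduce: drop elements whose leading term is divisible by another's, tail-reduce, and make monic.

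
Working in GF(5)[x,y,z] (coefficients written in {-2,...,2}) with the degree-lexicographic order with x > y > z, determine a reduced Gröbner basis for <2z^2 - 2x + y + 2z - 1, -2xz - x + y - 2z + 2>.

G = {x^2 + 2xy + 2yz - 2x - 2y + z, xz - 2x + 2y + z - 1, z^2 - x - 2y + z + 2}

Buchberger's algorithm terminates because the ascending chain of leading-term ideals stabilizes.

f_1 = 2z^2 - 2x + y + 2z - 1, LT = z^2.
f_2 = -2xz - x + y - 2z + 2, LT = xz.

S(f_1,f_2): lcm = xz^2. S = -x^2 - 2xy - 2xz - 2yz - z^2 + 2x + z.
  leading term x^2: no divisor's leading term divides it; move -x^2 to the remainder.
  leading term xy: no divisor's leading term divides it; move -2xy to the remainder.
  leading term xz: subtract (1)·f_2 from -2xz - 2yz - z^2 + 2x + z → -2yz - z^2 - 2x - y - 2z - 2
  leading term yz: no divisor's leading term divides it; move -2yz to the remainder.
  leading term z^2: subtract (2)·f_1 from -z^2 - 2x - y - 2z - 2 → 2x + 2y - z
  leading term x: no divisor's leading term divides it; move 2x to the remainder.
  leading term y: no divisor's leading term divides it; move 2y to the remainder.
  leading term z: no divisor's leading term divides it; move -z to the remainder.
  remainder -x^2 - 2xy - 2yz + 2x + 2y - z ≠ 0; add g_3 = -x^2 - 2xy - 2yz + 2x + 2y - z to the basis.

The other S-polynomials (S(f_1,g_3), S(f_2,g_3)) all reduce to 0 modulo the current basis, so we have a Gröbner basis.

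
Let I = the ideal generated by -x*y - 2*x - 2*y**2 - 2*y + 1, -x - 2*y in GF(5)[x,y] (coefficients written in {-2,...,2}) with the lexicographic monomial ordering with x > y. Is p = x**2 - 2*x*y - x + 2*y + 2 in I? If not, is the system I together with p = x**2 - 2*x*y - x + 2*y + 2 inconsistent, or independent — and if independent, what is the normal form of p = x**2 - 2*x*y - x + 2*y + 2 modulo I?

First compute the reduced Gröbner basis of I by Buchberger's algorithm.
f_1 = -x*y - 2*x - 2*y**2 - 2*y + 1, LT = x*y.
f_2 = -x - 2*y, LT = x.

S(f_1,f_2): lcm = x*y. S = 2*x + 2*y - 1.
  leading term x: subtract (-2)·f_2 from 2*x + 2*y - 1 → -2*y - 1
  leading term y: no divisor's leading term divides it; move -2*y to the remainder.
  leading term 1: no divisor's leading term divides it; move -1 to the remainder.
  remainder -2*y - 1 ≠ 0; add h_3 = -2*y - 1 to the basis.

The other S-polynomials (S(f_1,h_3), S(f_2,h_3)) all reduce to 0 modulo the current basis, so we have a Gröbner basis.
Inter-reduce: drop elements whose leading term is divisible by another's, tail-reduce, and make monic.
Reduced Gröbner basis: {x - 1, y - 2}.
Label its elements g_1 = x - 1, g_2 = y - 2.

Reduce p = x**2 - 2*x*y - x + 2*y + 2 modulo G:
  leading term x**2: subtract (x)·g_1 from x**2 - 2*x*y - x + 2*y + 2 → -2*x*y + 2*y + 2
  leading term x*y: subtract (-2*y)·g_1 from -2*x*y + 2*y + 2 → 2
  leading term 1: no divisor's leading term divides it; move 2 to the remainder.
  normal form = 2.
The normal form is nonzero, so p ∉ I. Since p minus its normal form lies in I, I + (p) = I + (r) where r = 2; decide whether this ideal is the whole ring.
Here r = 2 is a nonzero constant, hence a unit: 1 ∈ I + (p), the Gröbner basis of I + (p) is {1}, and the enlarged system has no common solution — adjoining p is inconsistent.

The remainder on division by a Gröbner basis is unique — it is the normal form.

Adjoining x**2 - 2*x*y - x + 2*y + 2 makes the ideal the whole ring: the system is inconsistent.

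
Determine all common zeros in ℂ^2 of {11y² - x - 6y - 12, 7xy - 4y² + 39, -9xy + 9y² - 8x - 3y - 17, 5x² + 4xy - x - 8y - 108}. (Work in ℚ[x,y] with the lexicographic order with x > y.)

Compute a lex Gröbner basis by Buchberger's algorithm.
f_1 = -x + 11y² - 6y - 12, LT = x.
f_2 = 7xy - 4y² + 39, LT = xy.
f_3 = -9xy - 8x + 9y² - 3y - 17, LT = xy.
f_4 = 5x² + 4xy - x - 8y - 108, LT = x².

S(f_1,f_2): lcm = xy. S = -11y³ + 46/7y² + 12y - 39/7.
  reduce S modulo (f_1, f_2, f_3, f_4):
  remainder -11y³ + 46/7y² + 12y - 39/7 ≠ 0; add h_5 = -11y³ + 46/7y² + 12y - 39/7 to the basis.

S(f_1,f_3): lcm = xy. S = -8/9x - 11y³ + 7y² + 35/3y - 17/9.
  reduce S modulo (f_1, f_2, f_3, f_4, h_5):
  remainder -589/63y² + 5y + 904/63 ≠ 0; add h_6 = -589/63y² + 5y + 904/63 to the basis.

S(f_1,f_4): lcm = x². S = -11xy² + 26/5xy + 61/5x + 8/5y + 108/5.
  reduce S modulo (f_1, f_2, f_3, f_4, h_5, h_6):
  remainder 1116926/20615y + 1116926/20615 ≠ 0; add h_7 = 1116926/20615y + 1116926/20615 to the basis.

The other S-polynomials (S(f_2,f_3), S(f_2,f_4), S(f_3,f_4), S(f_1,h_5), S(f_2,h_5), S(f_3,h_5), S(f_4,h_5), S(f_1,h_6), S(f_2,h_6), S(f_3,h_6), S(f_4,h_6), S(h_5,h_6), S(f_1,h_7), S(f_2,h_7), S(f_3,h_7), S(f_4,h_7), S(h_5,h_7), S(h_6,h_7)) all reduce to 0 modulo the current basis, so we have a Gröbner basis.
Inter-reduce: drop elements whose leading term is divisible by another's, tail-reduce, and make monic.
Reduced Gröbner basis: {x - 5, y + 1}.

From the last basis element, y + 1 = 0, so y takes values in {-1}. Each choice, substituted upward through the basis, yields the corresponding point(s) of the solution set.
  y = -1: the earlier basis element becomes x - 5 = 0, giving x = 5 — point (5, -1).

{(5, -1)}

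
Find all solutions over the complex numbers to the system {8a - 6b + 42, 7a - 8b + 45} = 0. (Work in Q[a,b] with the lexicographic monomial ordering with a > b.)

{(-3, 3)}

Compute a lex Gröbner basis by Buchberger's algorithm.
f_1 = 8a - 6b + 42, LT = a.
f_2 = 7a - 8b + 45, LT = a.

S(f_1,f_2): lcm = a. S = \tfrac{11}{28}b - \tfrac{33}{28}.
  reduce S modulo (f_1, f_2):
  remainder \tfrac{11}{28}b - \tfrac{33}{28} ≠ 0; add h_3 = \tfrac{11}{28}b - \tfrac{33}{28} to the basis.

The other S-polynomials (S(f_1,h_3), S(f_2,h_3)) all reduce to 0 modulo the current basis, so we have a Gröbner basis.
Inter-reduce: drop elements whose leading term is divisible by another's, tail-reduce, and make monic.
Reduced Gröbner basis: {a + 3, b - 3}.

Elimination: the polynomial b - 3 lies in the elimination ideal for b, so b ∈ {3}. For each such b, the remaining basis elements (now univariate) give the rest of the solution.
  b = 3: the earlier basis element becomes a + 3 = 0, giving a = -3 — point (-3, 3).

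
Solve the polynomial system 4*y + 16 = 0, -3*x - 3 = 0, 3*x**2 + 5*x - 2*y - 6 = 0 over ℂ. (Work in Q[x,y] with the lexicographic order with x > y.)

{(-1, -4)}

Compute a lex Gröbner basis by Buchberger's algorithm.
f_1 = 4*y + 16, LT = y.
f_2 = -3*x - 3, LT = x.
f_3 = 3*x**2 + 5*x - 2*y - 6, LT = x**2.

The S-polynomials (S(f_1,f_2), S(f_1,f_3), S(f_2,f_3)) all reduce to 0 modulo the current basis, so we have a Gröbner basis.
Inter-reduce: drop elements whose leading term is divisible by another's, tail-reduce, and make monic.
Reduced Gröbner basis: {x + 1, y + 4}.

The lex basis is triangular: the last element involves only y. Solving y + 4 = 0 gives y ∈ {-4}; substituting each value into the earlier elements determines the remaining variables.
  y = -4: the earlier basis element becomes x + 1 = 0, giving x = -1 — point (-1, -4).
Substituting each solution back into the original system confirms all equations vanish.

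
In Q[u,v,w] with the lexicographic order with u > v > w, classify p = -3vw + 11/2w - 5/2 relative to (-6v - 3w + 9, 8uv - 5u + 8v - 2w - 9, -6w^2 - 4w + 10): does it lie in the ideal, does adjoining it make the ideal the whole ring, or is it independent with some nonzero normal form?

-3vw + 11/2w - 5/2 lies in I (it reduces to 0).

First compute the reduced Gröbner basis of I by Buchberger's algorithm.
f_1 = -6v - 3w + 9, LT = v.
f_2 = 8uv - 5u + 8v - 2w - 9, LT = uv.
f_3 = -6w^2 - 4w + 10, LT = w^2.

S(f_1,f_2): lcm = uv. S = 1/2uw - 7/8u - v + 1/4w + 9/8.
  leading term uw: no divisor's leading term divides it; move 1/2uw to the remainder.
  leading term u: no divisor's leading term divides it; move -7/8u to the remainder.
  leading term v: subtract (1/6)·f_1 from -v + 1/4w + 9/8 → 3/4w - 3/8
  leading term w: no divisor's leading term divides it; move 3/4w to the remainder.
  leading term 1: no divisor's leading term divides it; move -3/8 to the remainder.
  remainder 1/2uw - 7/8u + 3/4w - 3/8 ≠ 0; add h_4 = 1/2uw - 7/8u + 3/4w - 3/8 to the basis.

S(f_3,h_4): lcm = uw^2. S = 29/12uw - 5/3u - 3/2w^2 + 3/4w.
  leading term uw: subtract (29/6)·h_4 from 29/12uw - 5/3u - 3/2w^2 + 3/4w → 41/16u - 3/2w^2 - 23/8w + 29/16
  leading term u: no divisor's leading term divides it; move 41/16u to the remainder.
  leading term w^2: subtract (1/4)·f_3 from -3/2w^2 - 23/8w + 29/16 → -15/8w - 11/16
  leading term w: no divisor's leading term divides it; move -15/8w to the remainder.
  leading term 1: no divisor's leading term divides it; move -11/16 to the remainder.
  remainder 41/16u - 15/8w - 11/16 ≠ 0; add h_5 = 41/16u - 15/8w - 11/16 to the basis.

The other S-polynomials (S(f_1,f_3), S(f_2,f_3), S(f_1,h_4), S(f_2,h_4), S(f_1,h_5), S(f_2,h_5), S(f_3,h_5), S(h_4,h_5)) all reduce to 0 modulo the current basis, so we have a Gröbner basis.
Inter-reduce: drop elements whose leading term is divisible by another's, tail-reduce, and make monic.
Reduced Gröbner basis: {u - 30/41w - 11/41, v + 1/2w - 3/2, w^2 + 2/3w - 5/3}.
Label its elements g_1 = u - 30/41w - 11/41, g_2 = v + 1/2w - 3/2, g_3 = w^2 + 2/3w - 5/3.

Reduce p = -3vw + 11/2w - 5/2 modulo G:
  leading term vw: subtract (-3w)·g_2 from -3vw + 11/2w - 5/2 → 3/2w^2 + w - 5/2
  leading term w^2: subtract (3/2)·g_3 from 3/2w^2 + w - 5/2 → 0
  normal form = 0.
Since the normal form is 0, p ∈ I.

The remainder on division by a Gröbner basis is unique — it is the normal form.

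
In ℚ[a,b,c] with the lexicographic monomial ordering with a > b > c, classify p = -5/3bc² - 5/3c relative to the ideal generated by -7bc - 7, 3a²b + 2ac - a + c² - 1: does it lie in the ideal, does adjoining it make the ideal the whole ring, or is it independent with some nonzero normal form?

-5/3bc² - 5/3c lies in I (it reduces to 0).

First compute the reduced Gröbner basis of I by Buchberger's algorithm.
f_1 = -7bc - 7, LT = bc.
f_2 = 3a²b + 2ac - a + c² - 1, LT = a²b.

S(f_1,f_2): lcm = a²bc. S = a² - ⅔ac² + ⅓ac - ⅓c³ + ⅓c.
  leading term a²: no divisor's leading term divides it; move a² to the remainder.
  leading term ac²: no divisor's leading term divides it; move -⅔ac² to the remainder.
  leading term ac: no divisor's leading term divides it; move ⅓ac to the remainder.
  leading term c³: no divisor's leading term divides it; move -⅓c³ to the remainder.
  leading term c: no divisor's leading term divides it; move ⅓c to the remainder.
  remainder a² - ⅔ac² + ⅓ac - ⅓c³ + ⅓c ≠ 0; add h_3 = a² - ⅔ac² + ⅓ac - ⅓c³ + ⅓c to the basis.

The other S-polynomials (S(f_1,h_3), S(f_2,h_3)) all reduce to 0 modulo the current basis, so we have a Gröbner basis.
Inter-reduce: drop elements whose leading term is divisible by another's, tail-reduce, and make monic.
Reduced Gröbner basis: {a² - ⅔ac² + ⅓ac - ⅓c³ + ⅓c, bc + 1}.
Label its elements g_1 = a² - ⅔ac² + ⅓ac - ⅓c³ + ⅓c, g_2 = bc + 1.

Reduce p = -5/3bc² - 5/3c modulo G:
  leading term bc²: subtract (-5/3c)·g_2 from -5/3bc² - 5/3c → 0
  normal form = 0.
Since the normal form is 0, p ∈ I.

Ideal membership is decidable via reduction modulo a Gröbner basis.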